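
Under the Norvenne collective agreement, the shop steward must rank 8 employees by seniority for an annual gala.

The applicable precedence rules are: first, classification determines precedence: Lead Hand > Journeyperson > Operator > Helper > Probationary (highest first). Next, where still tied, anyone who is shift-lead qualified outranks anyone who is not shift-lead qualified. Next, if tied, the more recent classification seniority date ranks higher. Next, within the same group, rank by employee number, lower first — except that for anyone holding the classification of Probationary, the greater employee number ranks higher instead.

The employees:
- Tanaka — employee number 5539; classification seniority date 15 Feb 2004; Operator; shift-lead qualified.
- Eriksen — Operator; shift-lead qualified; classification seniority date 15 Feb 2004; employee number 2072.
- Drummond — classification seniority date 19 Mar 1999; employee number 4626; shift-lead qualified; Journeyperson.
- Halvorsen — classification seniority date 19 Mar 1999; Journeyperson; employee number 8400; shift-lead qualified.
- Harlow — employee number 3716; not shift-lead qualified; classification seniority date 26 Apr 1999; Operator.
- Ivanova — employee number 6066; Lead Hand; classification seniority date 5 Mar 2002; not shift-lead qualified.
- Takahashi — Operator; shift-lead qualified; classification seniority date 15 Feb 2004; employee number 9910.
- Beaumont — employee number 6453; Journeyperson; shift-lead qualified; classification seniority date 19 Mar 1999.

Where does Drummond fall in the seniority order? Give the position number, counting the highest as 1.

By classification: Ivanova (Lead Hand); then Drummond, Beaumont and Halvorsen (Journeyperson); then Eriksen, Tanaka, Takahashi and Harlow (Operator).
Drummond, Beaumont and Halvorsen are each shift-lead qualified, so the next rule applies.
Drummond, Beaumont and Halvorsen all have classification seniority date 19 Mar 1999, so the next rule applies.
Among Drummond, Beaumont and Halvorsen, by employee number (lower first): Drummond (4626) before Beaumont (6453) before Halvorsen (8400).
Among Eriksen, Tanaka, Takahashi and Harlow, shift-lead qualified before not shift-lead qualified: Eriksen, Tanaka and Takahashi (shift-lead qualified) before Harlow (not shift-lead qualified).
Eriksen, Tanaka and Takahashi all have classification seniority date 15 Feb 2004, so the next rule applies.
Among Eriksen, Tanaka and Takahashi, by employee number (lower first): Eriksen (2072) before Tanaka (5539) before Takahashi (9910).
Order: Ivanova, Drummond, Beaumont, Halvorsen, Eriksen, Tanaka, Takahashi, Harlow. So position 2.

2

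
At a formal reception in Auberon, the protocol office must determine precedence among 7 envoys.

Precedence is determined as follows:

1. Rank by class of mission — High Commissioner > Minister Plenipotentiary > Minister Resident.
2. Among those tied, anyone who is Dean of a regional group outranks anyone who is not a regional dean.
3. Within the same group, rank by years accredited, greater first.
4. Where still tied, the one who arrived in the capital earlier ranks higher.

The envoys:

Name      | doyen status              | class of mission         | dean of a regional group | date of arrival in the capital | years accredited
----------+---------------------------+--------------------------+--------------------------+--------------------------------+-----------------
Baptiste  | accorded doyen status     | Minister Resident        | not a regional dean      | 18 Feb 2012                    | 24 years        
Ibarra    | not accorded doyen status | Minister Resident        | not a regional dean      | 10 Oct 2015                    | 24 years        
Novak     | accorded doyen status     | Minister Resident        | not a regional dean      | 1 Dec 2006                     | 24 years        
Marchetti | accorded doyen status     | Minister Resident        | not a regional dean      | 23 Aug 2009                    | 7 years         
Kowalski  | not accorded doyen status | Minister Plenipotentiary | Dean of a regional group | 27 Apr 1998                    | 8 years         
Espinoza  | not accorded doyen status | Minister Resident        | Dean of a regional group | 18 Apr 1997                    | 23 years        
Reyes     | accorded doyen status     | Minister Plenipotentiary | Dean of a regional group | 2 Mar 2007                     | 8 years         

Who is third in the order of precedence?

Espinoza

By class of mission: Kowalski and Reyes (Minister Plenipotentiary); then Espinoza, Novak, Baptiste, Ibarra and Marchetti (Minister Resident).
Kowalski and Reyes are each Dean of a regional group, so the next rule applies.
Kowalski and Reyes both have years accredited 8 years, so the next rule applies.
Among Kowalski and Reyes, by date of arrival in the capital (earlier first): Kowalski (27 Apr 1998) before Reyes (2 Mar 2007).
Among Espinoza, Novak, Baptiste, Ibarra and Marchetti, Dean of a regional group before not a regional dean: Espinoza (Dean of a regional group) before Novak, Baptiste, Ibarra and Marchetti (not a regional dean).
Among Novak, Baptiste, Ibarra and Marchetti, by years accredited (higher first): Novak, Baptiste and Ibarra (24 years) before Marchetti (7 years).
Among Novak, Baptiste and Ibarra, by date of arrival in the capital (earlier first): Novak (1 Dec 2006) before Baptiste (18 Feb 2012) before Ibarra (10 Oct 2015).
Order: Kowalski, Reyes, Espinoza, Novak, Baptiste, Ibarra, Marchetti.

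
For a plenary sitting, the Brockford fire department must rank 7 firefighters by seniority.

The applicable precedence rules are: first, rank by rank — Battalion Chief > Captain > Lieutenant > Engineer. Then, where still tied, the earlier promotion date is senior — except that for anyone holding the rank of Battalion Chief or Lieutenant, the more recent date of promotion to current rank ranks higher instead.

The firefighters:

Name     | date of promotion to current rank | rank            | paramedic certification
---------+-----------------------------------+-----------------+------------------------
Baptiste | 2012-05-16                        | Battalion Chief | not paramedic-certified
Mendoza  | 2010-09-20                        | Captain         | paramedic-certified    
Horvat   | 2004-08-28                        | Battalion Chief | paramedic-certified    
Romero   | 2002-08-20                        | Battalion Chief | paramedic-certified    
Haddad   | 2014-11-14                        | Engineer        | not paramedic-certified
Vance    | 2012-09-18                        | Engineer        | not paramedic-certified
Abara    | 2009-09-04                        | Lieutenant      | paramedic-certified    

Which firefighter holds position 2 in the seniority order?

By rank: Baptiste, Horvat and Romero (Battalion Chief); then Mendoza (Captain); then Abara (Lieutenant); then Vance and Haddad (Engineer).
Among Baptiste, Horvat and Romero, by date of promotion to current rank (later first) (reversed rule for this group): Baptiste (2012-05-16) before Horvat (2004-08-28) before Romero (2002-08-20).
Among Vance and Haddad, by date of promotion to current rank (earlier first): Vance (2012-09-18) before Haddad (2014-11-14).
Order: Baptiste, Horvat, Romero, Mendoza, Abara, Vance, Haddad.

Horvat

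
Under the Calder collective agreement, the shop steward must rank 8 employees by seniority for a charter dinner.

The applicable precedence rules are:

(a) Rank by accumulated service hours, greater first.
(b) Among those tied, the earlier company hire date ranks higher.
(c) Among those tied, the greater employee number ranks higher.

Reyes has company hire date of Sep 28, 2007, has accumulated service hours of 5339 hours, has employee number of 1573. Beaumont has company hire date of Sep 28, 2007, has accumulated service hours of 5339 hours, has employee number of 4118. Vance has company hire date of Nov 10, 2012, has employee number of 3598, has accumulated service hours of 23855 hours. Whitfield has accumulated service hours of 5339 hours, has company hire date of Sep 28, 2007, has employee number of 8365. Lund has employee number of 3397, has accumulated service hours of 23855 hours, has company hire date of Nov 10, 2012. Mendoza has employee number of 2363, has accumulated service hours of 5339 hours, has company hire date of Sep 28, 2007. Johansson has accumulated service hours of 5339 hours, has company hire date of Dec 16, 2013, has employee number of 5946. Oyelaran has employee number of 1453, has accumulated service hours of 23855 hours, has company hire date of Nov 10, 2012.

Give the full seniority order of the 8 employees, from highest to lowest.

By accumulated service hours (higher first): Vance, Lund and Oyelaran (each 23855 hours); then Whitfield, Beaumont, Mendoza, Reyes and Johansson (each 5339 hours).
Vance, Lund and Oyelaran all have company hire date Nov 10, 2012, so the next rule applies.
Among Vance, Lund and Oyelaran, by employee number (higher first): Vance (3598) before Lund (3397) before Oyelaran (1453).
Among Whitfield, Beaumont, Mendoza, Reyes and Johansson, by company hire date (earlier first): Whitfield, Beaumont, Mendoza and Reyes (Sep 28, 2007) before Johansson (Dec 16, 2013).
Among Whitfield, Beaumont, Mendoza and Reyes, by employee number (higher first): Whitfield (8365) before Beaumont (4118) before Mendoza (2363) before Reyes (1573).
Full order: Vance, Lund, Oyelaran, Whitfield, Beaumont, Mendoza, Reyes, Johansson.

Vance, Lund, Oyelaran, Whitfield, Beaumont, Mendoza, Reyes, Johansson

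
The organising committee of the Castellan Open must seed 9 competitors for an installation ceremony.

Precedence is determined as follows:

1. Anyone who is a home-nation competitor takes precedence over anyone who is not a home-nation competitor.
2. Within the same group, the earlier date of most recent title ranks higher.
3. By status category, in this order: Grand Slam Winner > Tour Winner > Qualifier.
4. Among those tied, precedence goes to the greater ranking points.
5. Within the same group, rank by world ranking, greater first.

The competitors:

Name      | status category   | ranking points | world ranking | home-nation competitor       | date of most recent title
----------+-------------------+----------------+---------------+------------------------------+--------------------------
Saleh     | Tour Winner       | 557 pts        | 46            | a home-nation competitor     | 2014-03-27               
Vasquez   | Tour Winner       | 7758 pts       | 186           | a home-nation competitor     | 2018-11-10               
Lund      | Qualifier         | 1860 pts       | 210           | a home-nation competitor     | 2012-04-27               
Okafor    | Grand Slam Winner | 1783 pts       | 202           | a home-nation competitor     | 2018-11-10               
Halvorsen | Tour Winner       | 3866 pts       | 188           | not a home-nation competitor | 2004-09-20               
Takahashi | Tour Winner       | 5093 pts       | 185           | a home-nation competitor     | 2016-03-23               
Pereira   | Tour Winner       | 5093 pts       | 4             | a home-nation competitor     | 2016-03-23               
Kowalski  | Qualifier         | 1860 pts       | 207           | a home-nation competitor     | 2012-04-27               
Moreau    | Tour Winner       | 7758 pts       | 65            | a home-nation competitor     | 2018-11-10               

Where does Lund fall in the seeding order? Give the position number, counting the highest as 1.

By the first rule: Lund, Kowalski, Saleh, Takahashi, Pereira, Okafor, Vasquez and Moreau (each a home-nation competitor); then Halvorsen (not a home-nation competitor).
Among Lund, Kowalski, Saleh, Takahashi, Pereira, Okafor, Vasquez and Moreau, by date of most recent title (earlier first): Lund and Kowalski (2012-04-27) before Saleh (2014-03-27) before Takahashi and Pereira (2016-03-23) before Okafor, Vasquez and Moreau (2018-11-10).
Lund and Kowalski are each Qualifier, so the next rule applies.
Lund and Kowalski both have ranking points 1860 pts, so the next rule applies.
Among Lund and Kowalski, by world ranking (higher first): Lund (210) before Kowalski (207).
Takahashi and Pereira are each Tour Winner, so the next rule applies.
Takahashi and Pereira both have ranking points 5093 pts, so the next rule applies.
Among Takahashi and Pereira, by world ranking (higher first): Takahashi (185) before Pereira (4).
Among Okafor, Vasquez and Moreau, by status category: Okafor (Grand Slam Winner) before Vasquez and Moreau (Tour Winner).
Vasquez and Moreau both have ranking points 7758 pts, so the next rule applies.
Among Vasquez and Moreau, by world ranking (higher first): Vasquez (186) before Moreau (65).
Order: Lund, Kowalski, Saleh, Takahashi, Pereira, Okafor, Vasquez, Moreau, Halvorsen. So position 1.

1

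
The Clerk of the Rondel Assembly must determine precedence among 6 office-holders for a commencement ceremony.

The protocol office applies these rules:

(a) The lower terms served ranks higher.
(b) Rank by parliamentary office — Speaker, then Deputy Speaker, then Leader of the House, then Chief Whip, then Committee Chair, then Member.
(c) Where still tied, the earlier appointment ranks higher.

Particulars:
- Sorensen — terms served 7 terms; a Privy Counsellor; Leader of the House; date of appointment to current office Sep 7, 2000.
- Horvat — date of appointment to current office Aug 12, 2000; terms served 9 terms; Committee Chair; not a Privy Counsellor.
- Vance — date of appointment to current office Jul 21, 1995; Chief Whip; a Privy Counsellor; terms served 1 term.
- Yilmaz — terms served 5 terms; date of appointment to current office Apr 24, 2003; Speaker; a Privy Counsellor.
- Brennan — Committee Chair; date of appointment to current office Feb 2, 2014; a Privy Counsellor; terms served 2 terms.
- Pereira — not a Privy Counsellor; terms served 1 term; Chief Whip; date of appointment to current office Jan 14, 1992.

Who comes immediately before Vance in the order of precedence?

By terms served (lower first): Pereira and Vance (both 1 term); then Brennan (2 terms); then Yilmaz (5 terms); then Sorensen (7 terms); then Horvat (9 terms).
Pereira and Vance are each Chief Whip, so the next rule applies.
Among Pereira and Vance, by date of appointment to current office (earlier first): Pereira (Jan 14, 1992) before Vance (Jul 21, 1995).
Order: Pereira, Vance, Brennan, Yilmaz, Sorensen, Horvat.

Pereira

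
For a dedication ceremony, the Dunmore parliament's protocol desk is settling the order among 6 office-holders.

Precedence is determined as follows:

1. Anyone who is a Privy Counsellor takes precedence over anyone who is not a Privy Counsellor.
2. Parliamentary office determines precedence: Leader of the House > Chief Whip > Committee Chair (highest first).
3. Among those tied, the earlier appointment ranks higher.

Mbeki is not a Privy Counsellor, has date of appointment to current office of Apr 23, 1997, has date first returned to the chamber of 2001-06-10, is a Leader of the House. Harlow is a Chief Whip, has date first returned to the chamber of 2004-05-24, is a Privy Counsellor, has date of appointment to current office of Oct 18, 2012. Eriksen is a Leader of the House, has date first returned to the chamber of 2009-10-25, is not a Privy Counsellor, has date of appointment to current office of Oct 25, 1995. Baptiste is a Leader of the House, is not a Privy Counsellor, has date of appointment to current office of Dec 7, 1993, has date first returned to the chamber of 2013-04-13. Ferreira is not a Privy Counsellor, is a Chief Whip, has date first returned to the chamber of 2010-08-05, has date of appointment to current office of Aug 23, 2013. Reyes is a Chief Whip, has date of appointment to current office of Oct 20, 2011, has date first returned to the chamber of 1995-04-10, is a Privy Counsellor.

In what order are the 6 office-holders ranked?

Reyes, Harlow, Baptiste, Eriksen, Mbeki, Ferreira

By the first rule: Reyes and Harlow (both a Privy Counsellor); then Baptiste, Eriksen, Mbeki and Ferreira (each not a Privy Counsellor).
Reyes and Harlow are each Chief Whip, so the next rule applies.
Among Reyes and Harlow, by date of appointment to current office (earlier first): Reyes (Oct 20, 2011) before Harlow (Oct 18, 2012).
Among Baptiste, Eriksen, Mbeki and Ferreira, by parliamentary office: Baptiste, Eriksen and Mbeki (Leader of the House) before Ferreira (Chief Whip).
Among Baptiste, Eriksen and Mbeki, by date of appointment to current office (earlier first): Baptiste (Dec 7, 1993) before Eriksen (Oct 25, 1995) before Mbeki (Apr 23, 1997).
Full order: Reyes, Harlow, Baptiste, Eriksen, Mbeki, Ferreira.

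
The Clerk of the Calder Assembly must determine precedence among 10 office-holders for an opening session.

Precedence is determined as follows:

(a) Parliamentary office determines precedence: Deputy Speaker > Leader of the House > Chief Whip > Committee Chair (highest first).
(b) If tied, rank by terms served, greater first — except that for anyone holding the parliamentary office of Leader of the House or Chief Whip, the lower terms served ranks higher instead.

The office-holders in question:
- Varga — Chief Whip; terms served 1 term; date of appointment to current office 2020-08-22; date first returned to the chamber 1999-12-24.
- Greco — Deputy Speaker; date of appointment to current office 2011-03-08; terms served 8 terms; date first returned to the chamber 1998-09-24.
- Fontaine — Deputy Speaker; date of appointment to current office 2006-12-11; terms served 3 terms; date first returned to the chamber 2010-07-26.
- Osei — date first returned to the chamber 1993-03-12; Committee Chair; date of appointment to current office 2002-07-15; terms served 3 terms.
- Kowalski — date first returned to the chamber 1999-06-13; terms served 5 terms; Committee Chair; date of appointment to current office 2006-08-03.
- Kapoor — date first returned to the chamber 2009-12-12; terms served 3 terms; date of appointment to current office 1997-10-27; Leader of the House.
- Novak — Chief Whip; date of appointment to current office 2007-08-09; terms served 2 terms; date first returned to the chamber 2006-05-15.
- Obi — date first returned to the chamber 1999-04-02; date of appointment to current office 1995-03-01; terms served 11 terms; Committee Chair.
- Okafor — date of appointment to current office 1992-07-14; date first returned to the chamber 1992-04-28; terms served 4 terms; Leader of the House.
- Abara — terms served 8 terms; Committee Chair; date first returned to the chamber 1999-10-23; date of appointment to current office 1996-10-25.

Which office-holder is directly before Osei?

Kowalski

By parliamentary office: Greco and Fontaine (Deputy Speaker); then Kapoor and Okafor (Leader of the House); then Varga and Novak (Chief Whip); then Obi, Abara, Kowalski and Osei (Committee Chair).
Among Greco and Fontaine, by terms served (higher first): Greco (8 terms) before Fontaine (3 terms).
Among Kapoor and Okafor, by terms served (lower first) (reversed rule for this group): Kapoor (3 terms) before Okafor (4 terms).
Among Varga and Novak, by terms served (lower first) (reversed rule for this group): Varga (1 term) before Novak (2 terms).
Among Obi, Abara, Kowalski and Osei, by terms served (higher first): Obi (11 terms) before Abara (8 terms) before Kowalski (5 terms) before Osei (3 terms).
Order: Greco, Fontaine, Kapoor, Okafor, Varga, Novak, Obi, Abara, Kowalski, Osei.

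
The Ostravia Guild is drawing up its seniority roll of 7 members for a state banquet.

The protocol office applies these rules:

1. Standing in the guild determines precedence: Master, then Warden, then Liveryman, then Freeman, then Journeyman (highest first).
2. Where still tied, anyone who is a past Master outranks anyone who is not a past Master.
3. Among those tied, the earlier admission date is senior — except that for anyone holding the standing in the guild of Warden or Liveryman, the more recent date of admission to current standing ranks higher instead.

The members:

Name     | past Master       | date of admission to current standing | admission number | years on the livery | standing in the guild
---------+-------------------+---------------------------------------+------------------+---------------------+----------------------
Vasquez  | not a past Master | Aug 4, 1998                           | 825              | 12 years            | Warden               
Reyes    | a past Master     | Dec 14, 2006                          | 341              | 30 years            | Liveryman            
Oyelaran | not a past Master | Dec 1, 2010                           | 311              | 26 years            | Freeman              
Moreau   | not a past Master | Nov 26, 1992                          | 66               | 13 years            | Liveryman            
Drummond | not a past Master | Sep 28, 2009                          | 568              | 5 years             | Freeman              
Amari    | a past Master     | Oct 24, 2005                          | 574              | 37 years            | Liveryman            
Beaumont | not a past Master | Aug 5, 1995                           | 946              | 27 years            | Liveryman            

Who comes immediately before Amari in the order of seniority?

By standing in the guild: Vasquez (Warden); then Reyes, Amari, Beaumont and Moreau (Liveryman); then Drummond and Oyelaran (Freeman).
Among Reyes, Amari, Beaumont and Moreau, a past Master before not a past Master: Reyes and Amari (a past Master) before Beaumont and Moreau (not a past Master).
Among Reyes and Amari, by date of admission to current standing (later first) (reversed rule for this group): Reyes (Dec 14, 2006) before Amari (Oct 24, 2005).
Among Beaumont and Moreau, by date of admission to current standing (later first) (reversed rule for this group): Beaumont (Aug 5, 1995) before Moreau (Nov 26, 1992).
Drummond and Oyelaran are each not a past Master, so the next rule applies.
Among Drummond and Oyelaran, by date of admission to current standing (earlier first): Drummond (Sep 28, 2009) before Oyelaran (Dec 1, 2010).
Order: Vasquez, Reyes, Amari, Beaumont, Moreau, Drummond, Oyelaran.

Reyes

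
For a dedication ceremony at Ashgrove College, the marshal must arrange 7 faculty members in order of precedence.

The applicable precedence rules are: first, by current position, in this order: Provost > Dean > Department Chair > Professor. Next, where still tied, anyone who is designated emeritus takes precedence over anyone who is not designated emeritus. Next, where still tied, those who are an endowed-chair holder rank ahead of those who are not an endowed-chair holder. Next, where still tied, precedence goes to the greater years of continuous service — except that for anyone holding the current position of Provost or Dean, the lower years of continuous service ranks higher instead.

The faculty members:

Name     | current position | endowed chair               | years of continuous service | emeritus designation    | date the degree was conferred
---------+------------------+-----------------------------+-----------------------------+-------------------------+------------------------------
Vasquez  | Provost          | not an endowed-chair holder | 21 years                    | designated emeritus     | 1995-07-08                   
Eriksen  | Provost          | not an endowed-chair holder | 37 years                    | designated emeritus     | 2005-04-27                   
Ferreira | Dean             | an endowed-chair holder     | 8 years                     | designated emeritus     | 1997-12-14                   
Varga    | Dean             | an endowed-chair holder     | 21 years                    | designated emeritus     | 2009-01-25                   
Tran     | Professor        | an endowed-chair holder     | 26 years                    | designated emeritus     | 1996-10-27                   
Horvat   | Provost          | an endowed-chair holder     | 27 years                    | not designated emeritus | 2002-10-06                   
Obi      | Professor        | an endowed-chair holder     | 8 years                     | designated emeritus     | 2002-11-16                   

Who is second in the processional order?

By current position: Vasquez, Eriksen and Horvat (Provost); then Ferreira and Varga (Dean); then Tran and Obi (Professor).
Among Vasquez, Eriksen and Horvat, designated emeritus before not designated emeritus: Vasquez and Eriksen (designated emeritus) before Horvat (not designated emeritus).
Vasquez and Eriksen are each not an endowed-chair holder, so the next rule applies.
Among Vasquez and Eriksen, by years of continuous service (lower first) (reversed rule for this group): Vasquez (21 years) before Eriksen (37 years).
Ferreira and Varga are each designated emeritus, so the next rule applies.
Ferreira and Varga are each an endowed-chair holder, so the next rule applies.
Among Ferreira and Varga, by years of continuous service (lower first) (reversed rule for this group): Ferreira (8 years) before Varga (21 years).
Tran and Obi are each designated emeritus, so the next rule applies.
Tran and Obi are each an endowed-chair holder, so the next rule applies.
Among Tran and Obi, by years of continuous service (higher first): Tran (26 years) before Obi (8 years).
Order: Vasquez, Eriksen, Horvat, Ferreira, Varga, Tran, Obi.

Eriksen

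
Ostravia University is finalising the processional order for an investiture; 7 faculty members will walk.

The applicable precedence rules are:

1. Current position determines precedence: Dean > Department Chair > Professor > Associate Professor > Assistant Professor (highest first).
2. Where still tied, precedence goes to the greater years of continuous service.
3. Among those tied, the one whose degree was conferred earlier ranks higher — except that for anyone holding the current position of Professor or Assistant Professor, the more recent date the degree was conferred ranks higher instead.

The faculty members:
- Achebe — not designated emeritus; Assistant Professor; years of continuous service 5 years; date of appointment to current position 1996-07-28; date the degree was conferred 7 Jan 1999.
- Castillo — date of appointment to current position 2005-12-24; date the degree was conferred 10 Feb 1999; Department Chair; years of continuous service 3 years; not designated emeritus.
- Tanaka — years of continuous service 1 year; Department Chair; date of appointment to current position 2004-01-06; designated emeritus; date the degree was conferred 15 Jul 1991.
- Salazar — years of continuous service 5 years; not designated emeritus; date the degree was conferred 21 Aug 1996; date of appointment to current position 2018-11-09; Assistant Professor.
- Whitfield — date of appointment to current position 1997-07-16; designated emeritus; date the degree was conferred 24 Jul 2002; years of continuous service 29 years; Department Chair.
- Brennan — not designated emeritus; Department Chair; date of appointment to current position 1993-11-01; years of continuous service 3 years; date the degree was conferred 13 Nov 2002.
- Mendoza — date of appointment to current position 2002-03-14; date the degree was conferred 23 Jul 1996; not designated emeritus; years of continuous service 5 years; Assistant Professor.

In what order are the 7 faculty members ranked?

Whitfield, Castillo, Brennan, Tanaka, Achebe, Salazar, Mendoza

By current position: Whitfield, Castillo, Brennan and Tanaka (Department Chair); then Achebe, Salazar and Mendoza (Assistant Professor).
Among Whitfield, Castillo, Brennan and Tanaka, by years of continuous service (higher first): Whitfield (29 years) before Castillo and Brennan (3 years) before Tanaka (1 year).
Among Castillo and Brennan, by date the degree was conferred (earlier first): Castillo (10 Feb 1999) before Brennan (13 Nov 2002).
Achebe, Salazar and Mendoza all have years of continuous service 5 years, so the next rule applies.
Among Achebe, Salazar and Mendoza, by date the degree was conferred (later first) (reversed rule for this group): Achebe (7 Jan 1999) before Salazar (21 Aug 1996) before Mendoza (23 Jul 1996).
Full order: Whitfield, Castillo, Brennan, Tanaka, Achebe, Salazar, Mendoza.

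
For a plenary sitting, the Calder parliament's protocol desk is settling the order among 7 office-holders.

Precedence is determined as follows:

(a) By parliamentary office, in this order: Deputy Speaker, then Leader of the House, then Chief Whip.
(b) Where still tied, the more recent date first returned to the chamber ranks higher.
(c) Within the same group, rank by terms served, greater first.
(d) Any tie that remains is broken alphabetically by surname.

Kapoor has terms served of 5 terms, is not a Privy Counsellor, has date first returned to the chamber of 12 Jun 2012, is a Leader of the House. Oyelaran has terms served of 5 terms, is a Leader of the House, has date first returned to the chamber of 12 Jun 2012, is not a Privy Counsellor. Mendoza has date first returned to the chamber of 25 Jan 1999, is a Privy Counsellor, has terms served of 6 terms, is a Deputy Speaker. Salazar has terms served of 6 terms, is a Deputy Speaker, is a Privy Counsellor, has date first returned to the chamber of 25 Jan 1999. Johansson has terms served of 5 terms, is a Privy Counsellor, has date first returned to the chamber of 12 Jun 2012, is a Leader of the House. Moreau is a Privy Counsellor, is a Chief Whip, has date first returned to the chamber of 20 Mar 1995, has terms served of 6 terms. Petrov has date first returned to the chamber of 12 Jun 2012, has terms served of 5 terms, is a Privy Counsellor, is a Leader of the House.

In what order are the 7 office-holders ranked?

Mendoza, Salazar, Johansson, Kapoor, Oyelaran, Petrov, Moreau

By parliamentary office: Mendoza and Salazar (Deputy Speaker); then Johansson, Kapoor, Oyelaran and Petrov (Leader of the House); then Moreau (Chief Whip).
Mendoza and Salazar both have date first returned to the chamber 25 Jan 1999, so the next rule applies.
Mendoza and Salazar both have terms served 6 terms, so the next rule applies.
Among Mendoza and Salazar, alphabetically by surname: Mendoza before Salazar.
Johansson, Kapoor, Oyelaran and Petrov all have date first returned to the chamber 12 Jun 2012, so the next rule applies.
Johansson, Kapoor, Oyelaran and Petrov all have terms served 5 terms, so the next rule applies.
Among Johansson, Kapoor, Oyelaran and Petrov, alphabetically by surname: Johansson before Kapoor before Oyelaran before Petrov.
Full order: Mendoza, Salazar, Johansson, Kapoor, Oyelaran, Petrov, Moreau.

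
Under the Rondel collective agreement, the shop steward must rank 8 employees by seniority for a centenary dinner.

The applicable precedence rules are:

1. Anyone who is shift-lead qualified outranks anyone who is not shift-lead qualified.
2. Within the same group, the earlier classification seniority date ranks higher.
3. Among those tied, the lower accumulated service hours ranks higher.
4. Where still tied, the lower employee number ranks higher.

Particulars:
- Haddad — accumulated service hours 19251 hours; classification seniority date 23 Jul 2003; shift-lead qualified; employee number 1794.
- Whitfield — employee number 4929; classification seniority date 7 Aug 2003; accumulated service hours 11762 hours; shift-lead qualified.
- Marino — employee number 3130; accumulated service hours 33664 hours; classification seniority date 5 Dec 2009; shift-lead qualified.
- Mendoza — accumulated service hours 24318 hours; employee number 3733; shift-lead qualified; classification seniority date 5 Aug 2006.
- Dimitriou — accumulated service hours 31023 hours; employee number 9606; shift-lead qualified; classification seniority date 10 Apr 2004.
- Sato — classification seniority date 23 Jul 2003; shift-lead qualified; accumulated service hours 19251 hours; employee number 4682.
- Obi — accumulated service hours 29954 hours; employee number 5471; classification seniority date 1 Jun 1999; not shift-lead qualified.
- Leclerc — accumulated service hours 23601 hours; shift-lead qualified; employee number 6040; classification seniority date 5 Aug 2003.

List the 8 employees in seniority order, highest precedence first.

Haddad, Sato, Leclerc, Whitfield, Dimitriou, Mendoza, Marino, Obi

By the first rule: Haddad, Sato, Leclerc, Whitfield, Dimitriou, Mendoza and Marino (each shift-lead qualified); then Obi (not shift-lead qualified).
Among Haddad, Sato, Leclerc, Whitfield, Dimitriou, Mendoza and Marino, by classification seniority date (earlier first): Haddad and Sato (23 Jul 2003) before Leclerc (5 Aug 2003) before Whitfield (7 Aug 2003) before Dimitriou (10 Apr 2004) before Mendoza (5 Aug 2006) before Marino (5 Dec 2009).
Haddad and Sato both have accumulated service hours 19251 hours, so the next rule applies.
Among Haddad and Sato, by employee number (lower first): Haddad (1794) before Sato (4682).
Full order: Haddad, Sato, Leclerc, Whitfield, Dimitriou, Mendoza, Marino, Obi.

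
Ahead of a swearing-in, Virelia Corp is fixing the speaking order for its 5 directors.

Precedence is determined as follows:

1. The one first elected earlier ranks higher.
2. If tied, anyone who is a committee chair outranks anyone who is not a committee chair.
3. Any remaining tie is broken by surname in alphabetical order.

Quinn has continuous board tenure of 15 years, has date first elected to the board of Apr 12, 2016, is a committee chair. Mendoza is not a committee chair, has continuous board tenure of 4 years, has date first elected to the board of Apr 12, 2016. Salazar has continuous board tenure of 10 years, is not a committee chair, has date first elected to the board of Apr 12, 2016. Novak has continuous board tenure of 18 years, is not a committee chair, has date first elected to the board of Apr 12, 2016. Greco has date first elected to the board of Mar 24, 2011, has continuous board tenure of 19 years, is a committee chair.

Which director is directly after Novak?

By date first elected to the board (earlier first): Greco (Mar 24, 2011); then Quinn, Mendoza, Novak and Salazar (each Apr 12, 2016).
Among Quinn, Mendoza, Novak and Salazar, a committee chair before not a committee chair: Quinn (a committee chair) before Mendoza, Novak and Salazar (not a committee chair).
Among Mendoza, Novak and Salazar, alphabetically by surname: Mendoza before Novak before Salazar.
Order: Greco, Quinn, Mendoza, Novak, Salazar.

Salazar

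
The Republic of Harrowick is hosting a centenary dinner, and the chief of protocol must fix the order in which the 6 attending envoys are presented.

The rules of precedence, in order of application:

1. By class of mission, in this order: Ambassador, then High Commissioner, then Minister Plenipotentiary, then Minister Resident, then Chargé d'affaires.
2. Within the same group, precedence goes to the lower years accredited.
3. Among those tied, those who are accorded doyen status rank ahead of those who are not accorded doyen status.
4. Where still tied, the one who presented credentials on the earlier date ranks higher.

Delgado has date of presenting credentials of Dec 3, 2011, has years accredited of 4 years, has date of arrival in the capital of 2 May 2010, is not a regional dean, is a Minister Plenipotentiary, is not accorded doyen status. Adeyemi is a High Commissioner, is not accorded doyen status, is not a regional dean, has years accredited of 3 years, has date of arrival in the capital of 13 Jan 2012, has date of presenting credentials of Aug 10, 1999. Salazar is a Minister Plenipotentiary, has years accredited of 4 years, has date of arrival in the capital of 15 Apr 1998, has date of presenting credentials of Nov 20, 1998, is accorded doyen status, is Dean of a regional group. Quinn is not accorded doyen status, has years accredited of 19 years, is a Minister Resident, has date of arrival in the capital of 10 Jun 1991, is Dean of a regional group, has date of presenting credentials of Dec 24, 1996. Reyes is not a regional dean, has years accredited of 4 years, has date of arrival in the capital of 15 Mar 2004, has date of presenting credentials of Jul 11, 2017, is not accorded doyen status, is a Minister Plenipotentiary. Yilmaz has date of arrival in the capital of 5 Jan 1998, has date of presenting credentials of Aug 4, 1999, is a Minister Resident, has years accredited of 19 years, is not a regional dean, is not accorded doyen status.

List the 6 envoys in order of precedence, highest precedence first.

By class of mission: Adeyemi (High Commissioner); then Salazar, Delgado and Reyes (Minister Plenipotentiary); then Quinn and Yilmaz (Minister Resident).
Salazar, Delgado and Reyes all have years accredited 4 years, so the next rule applies.
Among Salazar, Delgado and Reyes, accorded doyen status before not accorded doyen status: Salazar (accorded doyen status) before Delgado and Reyes (not accorded doyen status).
Among Delgado and Reyes, by date of presenting credentials (earlier first): Delgado (Dec 3, 2011) before Reyes (Jul 11, 2017).
Quinn and Yilmaz both have years accredited 19 years, so the next rule applies.
Quinn and Yilmaz are each not accorded doyen status, so the next rule applies.
Among Quinn and Yilmaz, by date of presenting credentials (earlier first): Quinn (Dec 24, 1996) before Yilmaz (Aug 4, 1999).
Full order: Adeyemi, Salazar, Delgado, Reyes, Quinn, Yilmaz.

Adeyemi, Salazar, Delgado, Reyes, Quinn, Yilmaz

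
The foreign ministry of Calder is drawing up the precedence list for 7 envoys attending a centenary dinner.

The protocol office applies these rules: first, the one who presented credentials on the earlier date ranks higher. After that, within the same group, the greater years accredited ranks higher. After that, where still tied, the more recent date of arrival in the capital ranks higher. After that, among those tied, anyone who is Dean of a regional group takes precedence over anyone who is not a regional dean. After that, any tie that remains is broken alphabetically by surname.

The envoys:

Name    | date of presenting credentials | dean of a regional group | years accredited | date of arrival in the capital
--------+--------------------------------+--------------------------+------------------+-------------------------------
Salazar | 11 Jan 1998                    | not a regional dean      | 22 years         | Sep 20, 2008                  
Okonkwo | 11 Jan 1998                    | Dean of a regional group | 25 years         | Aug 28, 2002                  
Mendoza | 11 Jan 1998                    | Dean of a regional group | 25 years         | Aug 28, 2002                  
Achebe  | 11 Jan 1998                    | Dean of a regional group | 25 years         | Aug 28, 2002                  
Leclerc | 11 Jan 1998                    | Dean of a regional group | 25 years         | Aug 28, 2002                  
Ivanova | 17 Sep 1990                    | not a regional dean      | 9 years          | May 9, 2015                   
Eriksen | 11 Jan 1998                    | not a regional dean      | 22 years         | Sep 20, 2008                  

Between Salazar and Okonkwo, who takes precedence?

Okonkwo

By date of presenting credentials (earlier first): Ivanova (17 Sep 1990); then Achebe, Leclerc, Mendoza, Okonkwo, Eriksen and Salazar (each 11 Jan 1998).
Among Achebe, Leclerc, Mendoza, Okonkwo, Eriksen and Salazar, by years accredited (higher first): Achebe, Leclerc, Mendoza and Okonkwo (25 years) before Eriksen and Salazar (22 years).
Achebe, Leclerc, Mendoza and Okonkwo all have date of arrival in the capital Aug 28, 2002, so the next rule applies.
Achebe, Leclerc, Mendoza and Okonkwo are each Dean of a regional group, so the next rule applies.
Among Achebe, Leclerc, Mendoza and Okonkwo, alphabetically by surname: Achebe before Leclerc before Mendoza before Okonkwo.
Eriksen and Salazar both have date of arrival in the capital Sep 20, 2008, so the next rule applies.
Eriksen and Salazar are each not a regional dean, so the next rule applies.
Among Eriksen and Salazar, alphabetically by surname: Eriksen before Salazar.
So Okonkwo takes precedence.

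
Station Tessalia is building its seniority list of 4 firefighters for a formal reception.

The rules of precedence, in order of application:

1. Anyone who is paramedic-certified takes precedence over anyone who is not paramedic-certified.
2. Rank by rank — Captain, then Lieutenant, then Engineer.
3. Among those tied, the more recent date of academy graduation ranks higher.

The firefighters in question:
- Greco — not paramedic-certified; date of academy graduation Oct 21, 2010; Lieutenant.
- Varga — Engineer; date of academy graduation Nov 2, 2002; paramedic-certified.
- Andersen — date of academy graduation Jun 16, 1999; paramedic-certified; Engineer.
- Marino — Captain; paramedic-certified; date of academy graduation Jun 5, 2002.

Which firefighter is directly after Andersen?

By the first rule: Marino, Varga and Andersen (each paramedic-certified); then Greco (not paramedic-certified).
Among Marino, Varga and Andersen, by rank: Marino (Captain) before Varga and Andersen (Engineer).
Among Varga and Andersen, by date of academy graduation (later first): Varga (Nov 2, 2002) before Andersen (Jun 16, 1999).
Order: Marino, Varga, Andersen, Greco.

Greco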